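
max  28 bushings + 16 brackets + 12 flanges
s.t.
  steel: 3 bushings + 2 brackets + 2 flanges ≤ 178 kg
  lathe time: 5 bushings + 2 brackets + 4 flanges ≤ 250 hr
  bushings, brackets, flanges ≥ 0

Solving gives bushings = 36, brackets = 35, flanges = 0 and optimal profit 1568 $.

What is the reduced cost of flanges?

At the optimum: steel uses 178 of 178 (binding); lathe time uses 250 of 250 (binding).
From A_Bᵀ y = c: 3·y_steel + 5·y_lathe time = 28; 2·y_steel + 2·y_lathe time = 16.
Solving: y_steel = 6, y_lathe time = 2.
Reduced cost of flanges: c₃ − yᵀa₃ = 12 − (6·2 + 2·4) = 12 − 20 = -8.

-8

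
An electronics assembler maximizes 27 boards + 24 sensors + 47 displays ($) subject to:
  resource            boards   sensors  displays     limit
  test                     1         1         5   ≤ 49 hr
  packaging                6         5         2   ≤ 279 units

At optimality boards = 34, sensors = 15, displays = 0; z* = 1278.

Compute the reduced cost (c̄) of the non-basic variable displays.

Check each constraint at x*: test 49/49 (tight); packaging 279/279 (tight).
From A_Bᵀ y = c: 1·y_test + 6·y_packaging = 27; 1·y_test + 5·y_packaging = 24.
→ y_test = 9 and y_packaging = 3.
Reduced cost of displays: c₃ − yᵀa₃ = 47 − (9·5 + 3·2) = 47 − 51 = -4.

-4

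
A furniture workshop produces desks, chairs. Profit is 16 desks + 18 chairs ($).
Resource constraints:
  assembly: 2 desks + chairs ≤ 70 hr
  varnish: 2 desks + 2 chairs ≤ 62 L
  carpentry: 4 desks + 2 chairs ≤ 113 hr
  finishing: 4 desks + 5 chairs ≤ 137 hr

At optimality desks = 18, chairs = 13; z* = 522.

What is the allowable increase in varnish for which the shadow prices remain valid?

Binding constraints: varnish, finishing. The basis is B = [[2,2],[4,5]] with det 2.
Per unit increase in varnish, x* moves by d = (2.5, -2).
The basis stays optimal until carpentry becomes binding; allowable increase = 2.5 L.

2.5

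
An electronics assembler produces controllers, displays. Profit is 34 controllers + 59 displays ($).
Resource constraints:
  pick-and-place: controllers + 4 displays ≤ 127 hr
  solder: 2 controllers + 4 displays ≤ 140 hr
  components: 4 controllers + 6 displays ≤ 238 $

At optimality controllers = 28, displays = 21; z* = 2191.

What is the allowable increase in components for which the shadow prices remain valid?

42

Binding constraints: solder, components. The basis is B = [[2,4],[4,6]] with det -4.
Per unit increase in components, x* moves by d = (1, -0.5).
The basis stays optimal until displays reaches 0; allowable increase = 42 $.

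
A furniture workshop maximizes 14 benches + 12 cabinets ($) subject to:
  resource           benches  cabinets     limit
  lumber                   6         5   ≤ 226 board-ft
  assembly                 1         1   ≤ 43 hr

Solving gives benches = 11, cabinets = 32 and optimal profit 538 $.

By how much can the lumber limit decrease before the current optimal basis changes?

Binding constraints: lumber, assembly. The basis is B = [[6,5],[1,1]] with det 1.
Per unit decrease in lumber, x* moves by d = (-1, 1).
The basis stays optimal until benches reaches 0; allowable decrease = 11 board-ft.

11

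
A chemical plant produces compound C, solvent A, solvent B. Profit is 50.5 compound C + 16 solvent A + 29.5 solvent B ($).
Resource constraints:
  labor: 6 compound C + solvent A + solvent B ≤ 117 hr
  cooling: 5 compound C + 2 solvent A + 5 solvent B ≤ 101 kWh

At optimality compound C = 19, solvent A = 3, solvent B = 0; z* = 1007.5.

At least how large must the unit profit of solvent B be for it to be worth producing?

Check each constraint at x*: labor 117/117 (tight); cooling 101/101 (tight).
Dual feasibility on the basic columns requires 6·y_labor + 5·y_cooling = 50.5, 1·y_labor + 2·y_cooling = 16.
Solving: y_labor = 3, y_cooling = 6.5.
solvent B enters the basis when its profit ≥ yᵀa₃ = 3·1 + 6.5·5 = 35.5.

35.5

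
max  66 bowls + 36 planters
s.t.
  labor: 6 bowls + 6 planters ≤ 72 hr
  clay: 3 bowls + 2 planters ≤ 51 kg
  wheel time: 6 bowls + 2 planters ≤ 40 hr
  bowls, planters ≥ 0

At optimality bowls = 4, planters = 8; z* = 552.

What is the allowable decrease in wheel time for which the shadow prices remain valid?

Binding constraints: labor, wheel time. The basis is B = [[6,6],[6,2]] with det -24.
Per unit decrease in wheel time, x* moves by d = (-0.25, 0.25).
The basis stays optimal until bowls reaches 0; allowable decrease = 16 hr.

16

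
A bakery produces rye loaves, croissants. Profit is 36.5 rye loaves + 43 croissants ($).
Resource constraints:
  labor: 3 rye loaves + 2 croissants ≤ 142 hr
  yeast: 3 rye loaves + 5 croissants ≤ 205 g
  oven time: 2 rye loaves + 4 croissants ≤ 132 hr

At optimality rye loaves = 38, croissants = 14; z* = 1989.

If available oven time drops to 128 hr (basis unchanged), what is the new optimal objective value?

Binding: labor and oven time. Non-binding: yeast (21 unused).
Since yeast is not tight, its dual is 0.
The binding rows give the dual system: 3·y_labor + 2·y_oven time = 36.5 and 2·y_labor + 4·y_oven time = 43.
Solving: y_labor = 7.5, y_oven time = 7.
Δz = y_oven time·Δb = 7 × (-4) = -28, so new z* = 1989 − 28 = 1961.

1961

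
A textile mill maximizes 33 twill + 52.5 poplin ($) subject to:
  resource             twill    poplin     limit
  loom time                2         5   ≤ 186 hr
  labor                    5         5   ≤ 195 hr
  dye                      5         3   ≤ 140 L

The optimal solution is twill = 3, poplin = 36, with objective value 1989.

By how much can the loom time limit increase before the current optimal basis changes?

Binding constraints: loom time, labor. The basis is B = [[2,5],[5,5]] with det -15.
Per unit increase in loom time, x* moves by d = (-0.3333, 0.3333).
The basis stays optimal until twill reaches 0; allowable increase = 9 hr.

9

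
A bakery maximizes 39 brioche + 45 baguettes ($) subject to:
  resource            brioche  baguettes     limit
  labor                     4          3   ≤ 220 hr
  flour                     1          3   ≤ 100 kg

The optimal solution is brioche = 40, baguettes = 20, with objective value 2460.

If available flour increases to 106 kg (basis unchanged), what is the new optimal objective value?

Check each constraint at x*: labor 220/220 (tight); flour 100/100 (tight).
Dual feasibility on the basic columns requires 4·y_labor + 1·y_flour = 39, 3·y_labor + 3·y_flour = 45.
This yields shadow prices y_labor = 8, y_flour = 7.
Δz = y_flour·Δb = 7 × (6) = 42, so new z* = 2460 + 42 = 2502.

2502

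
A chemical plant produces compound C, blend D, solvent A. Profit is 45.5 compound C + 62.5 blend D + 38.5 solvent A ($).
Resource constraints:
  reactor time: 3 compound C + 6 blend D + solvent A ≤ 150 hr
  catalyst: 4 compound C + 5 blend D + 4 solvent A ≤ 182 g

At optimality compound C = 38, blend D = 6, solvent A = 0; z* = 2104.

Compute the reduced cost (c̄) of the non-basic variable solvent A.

At the optimum: reactor time uses 150 of 150 (binding); catalyst uses 182 of 182 (binding).
From A_Bᵀ y = c: 3·y_reactor time + 4·y_catalyst = 45.5; 6·y_reactor time + 5·y_catalyst = 62.5.
Solving: y_reactor time = 2.5, y_catalyst = 9.5.
Reduced cost of solvent A: c₃ − yᵀa₃ = 38.5 − (2.5·1 + 9.5·4) = 38.5 − 40.5 = -2.

-2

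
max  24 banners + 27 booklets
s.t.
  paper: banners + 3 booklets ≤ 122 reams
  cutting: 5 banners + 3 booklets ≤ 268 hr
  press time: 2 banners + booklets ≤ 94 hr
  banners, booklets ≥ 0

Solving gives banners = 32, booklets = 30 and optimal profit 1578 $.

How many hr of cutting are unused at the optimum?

cutting used = 5·32 + 3·30 = 250; slack = 268 − 250 = 18.

18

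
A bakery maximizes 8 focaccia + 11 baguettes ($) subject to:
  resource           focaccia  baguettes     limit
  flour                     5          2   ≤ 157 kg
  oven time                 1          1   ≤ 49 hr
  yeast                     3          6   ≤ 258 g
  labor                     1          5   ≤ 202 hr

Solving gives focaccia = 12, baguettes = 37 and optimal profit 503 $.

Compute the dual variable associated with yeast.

Check each constraint at x*: flour 134/157 (slack 23); oven time 49/49 (tight); yeast 258/258 (tight); labor 197/202 (slack 5).
By complementary slackness, y = 0 for the non-binding constraints.
Dual feasibility on the basic columns requires 1·y_oven time + 3·y_yeast = 8, 1·y_oven time + 6·y_yeast = 11.
→ y_oven time = 5 and y_yeast = 1.
Shadow price of yeast = 1.

1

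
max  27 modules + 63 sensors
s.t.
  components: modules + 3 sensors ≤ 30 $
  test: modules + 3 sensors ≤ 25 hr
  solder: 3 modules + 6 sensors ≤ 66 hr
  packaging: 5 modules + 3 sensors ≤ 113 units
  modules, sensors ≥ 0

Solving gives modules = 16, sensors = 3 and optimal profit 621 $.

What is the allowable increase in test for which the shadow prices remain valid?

Binding constraints: test, solder. The basis is B = [[1,3],[3,6]] with det -3.
Per unit increase in test, x* moves by d = (-2, 1).
The basis stays optimal until components becomes binding; allowable increase = 5 hr.

5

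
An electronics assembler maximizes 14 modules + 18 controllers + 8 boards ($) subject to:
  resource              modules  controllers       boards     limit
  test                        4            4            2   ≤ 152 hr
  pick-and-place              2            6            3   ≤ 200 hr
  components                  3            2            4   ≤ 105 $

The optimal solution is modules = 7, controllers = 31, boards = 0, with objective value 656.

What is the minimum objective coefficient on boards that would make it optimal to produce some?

At the optimum: test uses 152 of 152 (binding); pick-and-place uses 200 of 200 (binding); components uses 83 of 105 (slack = 22).
Since components is not tight, its dual is 0.
Dual feasibility on the basic columns requires 4·y_test + 2·y_pick-and-place = 14, 4·y_test + 6·y_pick-and-place = 18.
Solving: y_test = 3, y_pick-and-place = 1.
boards enters the basis when its profit ≥ yᵀa₃ = 3·2 + 1·3 = 9.

9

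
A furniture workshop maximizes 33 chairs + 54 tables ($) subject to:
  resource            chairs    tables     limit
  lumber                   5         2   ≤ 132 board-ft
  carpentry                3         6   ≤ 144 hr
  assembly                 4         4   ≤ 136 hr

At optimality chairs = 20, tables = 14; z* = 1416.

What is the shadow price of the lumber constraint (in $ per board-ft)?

0

At the optimum: lumber uses 128 of 132 (slack = 4); carpentry uses 144 of 144 (binding); assembly uses 136 of 136 (binding).
Slack constraints have shadow price 0 (complementary slackness).
The binding rows give the dual system: 3·y_carpentry + 4·y_assembly = 33 and 6·y_carpentry + 4·y_assembly = 54.
This yields shadow prices y_carpentry = 7, y_assembly = 3.
Shadow price of lumber = 0.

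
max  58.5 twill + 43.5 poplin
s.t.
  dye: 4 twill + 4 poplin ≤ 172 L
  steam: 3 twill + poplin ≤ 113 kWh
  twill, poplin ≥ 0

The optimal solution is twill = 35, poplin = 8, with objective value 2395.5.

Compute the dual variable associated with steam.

7.5

At the optimum: dye uses 172 of 172 (binding); steam uses 113 of 113 (binding).
From A_Bᵀ y = c: 4·y_dye + 3·y_steam = 58.5; 4·y_dye + 1·y_steam = 43.5.
This yields shadow prices y_dye = 9, y_steam = 7.5.
Shadow price of steam = 7.5.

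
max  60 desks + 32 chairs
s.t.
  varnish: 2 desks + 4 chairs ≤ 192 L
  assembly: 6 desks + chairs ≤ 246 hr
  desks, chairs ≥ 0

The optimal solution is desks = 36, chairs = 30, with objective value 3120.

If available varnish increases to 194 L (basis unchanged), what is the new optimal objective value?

3132

Check each constraint at x*: varnish 192/192 (tight); assembly 246/246 (tight).
The binding rows give the dual system: 2·y_varnish + 6·y_assembly = 60 and 4·y_varnish + 1·y_assembly = 32.
→ y_varnish = 6 and y_assembly = 8.
Δz = y_varnish·Δb = 6 × (2) = 12, so new z* = 3120 + 12 = 3132.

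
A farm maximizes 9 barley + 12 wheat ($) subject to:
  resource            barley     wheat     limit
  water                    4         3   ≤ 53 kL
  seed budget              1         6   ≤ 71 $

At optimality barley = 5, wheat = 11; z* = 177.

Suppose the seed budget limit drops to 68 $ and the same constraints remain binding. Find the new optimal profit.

Both water and seed budget are binding at x*.
Dual feasibility on the basic columns requires 4·y_water + 1·y_seed budget = 9, 3·y_water + 6·y_seed budget = 12.
This yields shadow prices y_water = 2, y_seed budget = 1.
Δz = y_seed budget·Δb = 1 × (-3) = -3, so new z* = 177 − 3 = 174.

174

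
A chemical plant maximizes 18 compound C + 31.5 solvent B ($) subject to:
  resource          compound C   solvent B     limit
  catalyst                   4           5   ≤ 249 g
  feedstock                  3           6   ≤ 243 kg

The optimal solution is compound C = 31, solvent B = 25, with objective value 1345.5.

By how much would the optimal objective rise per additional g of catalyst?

At the optimum: catalyst uses 249 of 249 (binding); feedstock uses 243 of 243 (binding).
Dual feasibility on the basic columns requires 4·y_catalyst + 3·y_feedstock = 18, 5·y_catalyst + 6·y_feedstock = 31.5.
This yields shadow prices y_catalyst = 1.5, y_feedstock = 4.
Shadow price of catalyst = 1.5.

1.5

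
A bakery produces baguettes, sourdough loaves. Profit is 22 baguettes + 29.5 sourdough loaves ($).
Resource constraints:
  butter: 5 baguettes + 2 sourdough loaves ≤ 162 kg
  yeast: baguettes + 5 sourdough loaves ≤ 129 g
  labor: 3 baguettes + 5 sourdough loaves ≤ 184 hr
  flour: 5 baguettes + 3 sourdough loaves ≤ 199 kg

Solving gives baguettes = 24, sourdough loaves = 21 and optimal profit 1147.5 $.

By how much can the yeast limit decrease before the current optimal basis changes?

Binding constraints: butter, yeast. The basis is B = [[5,2],[1,5]] with det 23.
Per unit decrease in yeast, x* moves by d = (0.087, -0.2174).
The basis stays optimal until sourdough loaves reaches 0; allowable decrease = 96.6 g.

96.6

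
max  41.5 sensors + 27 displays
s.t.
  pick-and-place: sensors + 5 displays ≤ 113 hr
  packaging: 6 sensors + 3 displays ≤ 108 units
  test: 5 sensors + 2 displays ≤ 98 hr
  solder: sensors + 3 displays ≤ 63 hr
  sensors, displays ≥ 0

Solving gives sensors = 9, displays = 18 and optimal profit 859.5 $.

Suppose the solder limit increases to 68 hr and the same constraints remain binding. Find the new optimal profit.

872

Check each constraint at x*: pick-and-place 99/113 (slack 14); packaging 108/108 (tight); test 81/98 (slack 17); solder 63/63 (tight).
Since pick-and-place, test are not tight, their duals are 0.
From A_Bᵀ y = c: 6·y_packaging + 1·y_solder = 41.5; 3·y_packaging + 3·y_solder = 27.
This yields shadow prices y_packaging = 6.5, y_solder = 2.5.
Δz = y_solder·Δb = 2.5 × (5) = 12.5, so new z* = 859.5 + 12.5 = 872.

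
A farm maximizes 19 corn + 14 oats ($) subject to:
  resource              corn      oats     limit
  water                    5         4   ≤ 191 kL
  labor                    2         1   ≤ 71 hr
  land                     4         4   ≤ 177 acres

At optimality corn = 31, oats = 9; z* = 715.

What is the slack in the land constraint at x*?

17

land used = 4·31 + 4·9 = 160; slack = 177 − 160 = 17.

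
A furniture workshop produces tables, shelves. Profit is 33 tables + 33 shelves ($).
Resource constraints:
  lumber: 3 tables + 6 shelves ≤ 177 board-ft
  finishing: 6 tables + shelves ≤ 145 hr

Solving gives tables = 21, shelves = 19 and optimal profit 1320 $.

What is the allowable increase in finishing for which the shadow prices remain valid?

209

Binding constraints: lumber, finishing. The basis is B = [[3,6],[6,1]] with det -33.
Per unit increase in finishing, x* moves by d = (0.1818, -0.0909).
The basis stays optimal until shelves reaches 0; allowable increase = 209 hr.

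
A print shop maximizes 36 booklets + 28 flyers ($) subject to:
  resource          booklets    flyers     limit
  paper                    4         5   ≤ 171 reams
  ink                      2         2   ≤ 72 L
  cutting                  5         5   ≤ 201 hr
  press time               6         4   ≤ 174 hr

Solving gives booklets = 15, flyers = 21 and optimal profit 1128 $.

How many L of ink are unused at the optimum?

ink used = 2·15 + 2·21 = 72; slack = 72 − 72 = 0.

0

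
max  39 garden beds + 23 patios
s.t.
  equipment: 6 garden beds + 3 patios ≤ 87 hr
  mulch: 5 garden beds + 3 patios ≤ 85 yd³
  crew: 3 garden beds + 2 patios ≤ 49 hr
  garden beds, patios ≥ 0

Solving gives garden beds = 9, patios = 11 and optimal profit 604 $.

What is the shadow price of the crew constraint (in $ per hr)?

7

Check each constraint at x*: equipment 87/87 (tight); mulch 78/85 (slack 7); crew 49/49 (tight).
Slack constraints have shadow price 0 (complementary slackness).
The binding rows give the dual system: 6·y_equipment + 3·y_crew = 39 and 3·y_equipment + 2·y_crew = 23.
Solving: y_equipment = 3, y_crew = 7.
Shadow price of crew = 7.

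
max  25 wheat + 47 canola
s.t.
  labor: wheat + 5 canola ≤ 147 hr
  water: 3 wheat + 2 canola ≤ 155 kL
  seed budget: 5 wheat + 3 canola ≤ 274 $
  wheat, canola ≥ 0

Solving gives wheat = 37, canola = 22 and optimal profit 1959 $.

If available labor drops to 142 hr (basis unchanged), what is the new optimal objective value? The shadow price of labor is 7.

1924

Δb = -5, so new z* = 1959 + (7)·(-5) = 1959 − 35 = 1924.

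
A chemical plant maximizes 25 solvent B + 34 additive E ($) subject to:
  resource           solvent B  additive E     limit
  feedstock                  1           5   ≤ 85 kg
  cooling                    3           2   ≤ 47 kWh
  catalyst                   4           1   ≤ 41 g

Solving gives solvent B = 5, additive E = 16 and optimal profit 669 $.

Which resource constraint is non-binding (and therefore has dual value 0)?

feedstock: 85/85 (binding)
cooling: 47/47 (binding)
catalyst: 36/41 (slack 5)
By complementary slackness, a constraint with positive slack has shadow price 0 → catalyst.

catalyst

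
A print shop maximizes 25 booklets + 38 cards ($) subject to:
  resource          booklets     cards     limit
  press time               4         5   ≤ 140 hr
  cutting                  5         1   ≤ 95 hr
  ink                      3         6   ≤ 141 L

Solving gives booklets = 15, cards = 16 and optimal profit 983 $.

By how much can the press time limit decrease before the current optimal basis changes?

22.5

Binding constraints: press time, ink. The basis is B = [[4,5],[3,6]] with det 9.
Per unit decrease in press time, x* moves by d = (-0.6667, 0.3333).
The basis stays optimal until booklets reaches 0; allowable decrease = 22.5 hr.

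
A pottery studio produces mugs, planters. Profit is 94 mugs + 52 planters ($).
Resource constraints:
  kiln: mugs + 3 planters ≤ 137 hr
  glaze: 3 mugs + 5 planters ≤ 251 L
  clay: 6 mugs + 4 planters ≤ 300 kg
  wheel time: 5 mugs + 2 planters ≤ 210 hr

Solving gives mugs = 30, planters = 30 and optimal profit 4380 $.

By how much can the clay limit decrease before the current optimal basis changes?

Binding constraints: clay, wheel time. The basis is B = [[6,4],[5,2]] with det -8.
Per unit decrease in clay, x* moves by d = (0.25, -0.625).
The basis stays optimal until planters reaches 0; allowable decrease = 48 kg.

48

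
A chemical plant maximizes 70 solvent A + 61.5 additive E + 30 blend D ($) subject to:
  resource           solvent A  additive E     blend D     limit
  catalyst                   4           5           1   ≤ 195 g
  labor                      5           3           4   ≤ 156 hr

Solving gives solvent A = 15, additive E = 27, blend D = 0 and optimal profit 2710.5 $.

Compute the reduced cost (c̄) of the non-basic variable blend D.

Check each constraint at x*: catalyst 195/195 (tight); labor 156/156 (tight).
From A_Bᵀ y = c: 4·y_catalyst + 5·y_labor = 70; 5·y_catalyst + 3·y_labor = 61.5.
Solving: y_catalyst = 7.5, y_labor = 8.
Reduced cost of blend D: c₃ − yᵀa₃ = 30 − (7.5·1 + 8·4) = 30 − 39.5 = -9.5.

-9.5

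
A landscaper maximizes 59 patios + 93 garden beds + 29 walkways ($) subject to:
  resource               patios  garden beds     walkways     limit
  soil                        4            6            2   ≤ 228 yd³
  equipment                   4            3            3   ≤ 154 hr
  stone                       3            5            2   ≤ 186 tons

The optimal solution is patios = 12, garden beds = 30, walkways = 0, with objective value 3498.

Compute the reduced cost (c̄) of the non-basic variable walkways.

Check each constraint at x*: soil 228/228 (tight); equipment 138/154 (slack 16); stone 186/186 (tight).
By complementary slackness, y = 0 for the non-binding constraint.
The binding rows give the dual system: 4·y_soil + 3·y_stone = 59 and 6·y_soil + 5·y_stone = 93.
Solving: y_soil = 8, y_stone = 9.
Reduced cost of walkways: c₃ − yᵀa₃ = 29 − (8·2 + 9·2) = 29 − 34 = -5.

-5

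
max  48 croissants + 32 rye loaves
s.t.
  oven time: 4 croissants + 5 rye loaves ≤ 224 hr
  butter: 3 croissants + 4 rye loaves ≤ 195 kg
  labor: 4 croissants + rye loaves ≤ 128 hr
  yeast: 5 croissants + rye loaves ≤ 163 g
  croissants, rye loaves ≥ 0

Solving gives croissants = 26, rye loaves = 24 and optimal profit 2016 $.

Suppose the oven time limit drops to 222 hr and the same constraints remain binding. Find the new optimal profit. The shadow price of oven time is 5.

Δb = -2, so new z* = 2016 + (5)·(-2) = 2016 − 10 = 2006.

2006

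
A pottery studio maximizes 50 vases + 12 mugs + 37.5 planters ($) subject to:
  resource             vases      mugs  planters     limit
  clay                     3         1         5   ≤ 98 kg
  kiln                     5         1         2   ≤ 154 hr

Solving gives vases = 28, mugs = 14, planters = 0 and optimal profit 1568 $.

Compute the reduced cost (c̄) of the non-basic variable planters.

-1.5

Both clay and kiln are binding at x*.
The binding rows give the dual system: 3·y_clay + 5·y_kiln = 50 and 1·y_clay + 1·y_kiln = 12.
Solving: y_clay = 5, y_kiln = 7.
Reduced cost of planters: c₃ − yᵀa₃ = 37.5 − (5·5 + 7·2) = 37.5 − 39 = -1.5.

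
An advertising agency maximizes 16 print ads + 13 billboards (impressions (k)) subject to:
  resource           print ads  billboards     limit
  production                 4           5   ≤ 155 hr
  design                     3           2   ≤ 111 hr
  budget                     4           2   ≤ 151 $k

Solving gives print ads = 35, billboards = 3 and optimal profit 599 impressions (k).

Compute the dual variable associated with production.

Binding: production and design. Non-binding: budget (5 unused).
Since budget is not tight, its dual is 0.
Dual feasibility on the basic columns requires 4·y_production + 3·y_design = 16, 5·y_production + 2·y_design = 13.
→ y_production = 1 and y_design = 4.
Shadow price of production = 1.

1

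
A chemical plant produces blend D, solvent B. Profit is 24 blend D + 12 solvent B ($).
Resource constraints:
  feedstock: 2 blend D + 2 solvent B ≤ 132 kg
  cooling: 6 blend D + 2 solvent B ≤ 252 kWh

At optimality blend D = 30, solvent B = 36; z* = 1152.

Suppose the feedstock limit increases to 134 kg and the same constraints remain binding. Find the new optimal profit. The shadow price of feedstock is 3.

Δb = 2, so new z* = 1152 + (3)·(2) = 1152 + 6 = 1158.

1158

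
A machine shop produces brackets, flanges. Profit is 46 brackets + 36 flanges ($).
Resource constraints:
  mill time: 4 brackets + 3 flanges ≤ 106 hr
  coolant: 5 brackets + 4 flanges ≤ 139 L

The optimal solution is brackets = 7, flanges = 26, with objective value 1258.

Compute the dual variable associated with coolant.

Check each constraint at x*: mill time 106/106 (tight); coolant 139/139 (tight).
The binding rows give the dual system: 4·y_mill time + 5·y_coolant = 46 and 3·y_mill time + 4·y_coolant = 36.
Solving: y_mill time = 4, y_coolant = 6.
Shadow price of coolant = 6.

6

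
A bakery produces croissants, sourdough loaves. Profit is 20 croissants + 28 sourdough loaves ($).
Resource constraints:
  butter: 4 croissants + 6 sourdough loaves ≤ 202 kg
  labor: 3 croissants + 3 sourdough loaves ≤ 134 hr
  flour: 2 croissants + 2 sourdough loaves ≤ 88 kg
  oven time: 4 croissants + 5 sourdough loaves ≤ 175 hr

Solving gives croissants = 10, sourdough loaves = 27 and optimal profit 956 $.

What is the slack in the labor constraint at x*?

23

labor used = 3·10 + 3·27 = 111; slack = 134 − 111 = 23.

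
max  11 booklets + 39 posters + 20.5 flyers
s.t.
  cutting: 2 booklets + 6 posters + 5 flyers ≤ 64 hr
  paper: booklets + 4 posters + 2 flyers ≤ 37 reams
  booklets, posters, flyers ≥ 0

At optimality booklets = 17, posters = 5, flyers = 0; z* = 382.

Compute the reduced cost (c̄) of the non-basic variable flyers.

-4

At the optimum: cutting uses 64 of 64 (binding); paper uses 37 of 37 (binding).
Dual feasibility on the basic columns requires 2·y_cutting + 1·y_paper = 11, 6·y_cutting + 4·y_paper = 39.
This yields shadow prices y_cutting = 2.5, y_paper = 6.
Reduced cost of flyers: c₃ − yᵀa₃ = 20.5 − (2.5·5 + 6·2) = 20.5 − 24.5 = -4.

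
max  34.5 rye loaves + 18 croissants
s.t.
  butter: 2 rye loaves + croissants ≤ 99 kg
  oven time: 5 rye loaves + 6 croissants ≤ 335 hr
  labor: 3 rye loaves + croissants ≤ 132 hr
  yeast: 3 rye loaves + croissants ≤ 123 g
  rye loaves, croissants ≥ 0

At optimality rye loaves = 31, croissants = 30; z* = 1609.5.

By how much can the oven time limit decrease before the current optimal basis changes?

130

Binding constraints: oven time, yeast. The basis is B = [[5,6],[3,1]] with det -13.
Per unit decrease in oven time, x* moves by d = (0.0769, -0.2308).
The basis stays optimal until croissants reaches 0; allowable decrease = 130 hr.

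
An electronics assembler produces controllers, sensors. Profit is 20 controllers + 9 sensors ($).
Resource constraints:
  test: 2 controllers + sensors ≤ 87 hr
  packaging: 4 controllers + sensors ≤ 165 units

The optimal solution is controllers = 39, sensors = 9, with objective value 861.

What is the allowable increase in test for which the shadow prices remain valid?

Binding constraints: test, packaging. The basis is B = [[2,1],[4,1]] with det -2.
Per unit increase in test, x* moves by d = (-0.5, 2).
The basis stays optimal until controllers reaches 0; allowable increase = 78 hr.

78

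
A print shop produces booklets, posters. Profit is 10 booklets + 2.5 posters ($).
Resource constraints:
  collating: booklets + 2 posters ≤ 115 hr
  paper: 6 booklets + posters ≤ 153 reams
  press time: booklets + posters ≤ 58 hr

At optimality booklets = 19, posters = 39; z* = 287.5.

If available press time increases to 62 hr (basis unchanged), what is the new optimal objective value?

Check each constraint at x*: collating 97/115 (slack 18); paper 153/153 (tight); press time 58/58 (tight).
Slack constraints have shadow price 0 (complementary slackness).
From A_Bᵀ y = c: 6·y_paper + 1·y_press time = 10; 1·y_paper + 1·y_press time = 2.5.
→ y_paper = 1.5 and y_press time = 1.
Δz = y_press time·Δb = 1 × (4) = 4, so new z* = 287.5 + 4 = 291.5.

291.5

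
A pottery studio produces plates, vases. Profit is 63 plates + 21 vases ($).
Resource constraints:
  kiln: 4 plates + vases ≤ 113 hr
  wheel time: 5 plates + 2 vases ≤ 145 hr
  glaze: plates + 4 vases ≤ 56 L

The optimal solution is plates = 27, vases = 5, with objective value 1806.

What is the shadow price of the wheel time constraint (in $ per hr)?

7

At the optimum: kiln uses 113 of 113 (binding); wheel time uses 145 of 145 (binding); glaze uses 47 of 56 (slack = 9).
Since glaze is not tight, its dual is 0.
The binding rows give the dual system: 4·y_kiln + 5·y_wheel time = 63 and 1·y_kiln + 2·y_wheel time = 21.
Solving: y_kiln = 7, y_wheel time = 7.
Shadow price of wheel time = 7.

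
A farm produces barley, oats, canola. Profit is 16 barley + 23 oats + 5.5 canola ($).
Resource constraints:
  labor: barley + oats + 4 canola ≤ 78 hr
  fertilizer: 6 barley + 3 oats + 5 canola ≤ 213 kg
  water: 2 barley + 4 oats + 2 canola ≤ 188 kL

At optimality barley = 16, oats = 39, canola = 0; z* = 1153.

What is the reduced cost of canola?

Binding: fertilizer and water. Non-binding: labor (23 unused).
Slack constraints have shadow price 0 (complementary slackness).
Dual feasibility on the basic columns requires 6·y_fertilizer + 2·y_water = 16, 3·y_fertilizer + 4·y_water = 23.
Solving: y_fertilizer = 1, y_water = 5.
Reduced cost of canola: c₃ − yᵀa₃ = 5.5 − (1·5 + 5·2) = 5.5 − 15 = -9.5.

-9.5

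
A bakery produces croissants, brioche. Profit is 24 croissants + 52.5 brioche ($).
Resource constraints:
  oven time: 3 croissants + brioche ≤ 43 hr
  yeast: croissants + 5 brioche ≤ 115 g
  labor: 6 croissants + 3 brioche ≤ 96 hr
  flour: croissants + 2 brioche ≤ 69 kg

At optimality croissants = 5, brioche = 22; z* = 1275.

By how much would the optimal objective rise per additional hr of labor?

Binding: yeast and labor. Non-binding: oven time (6 unused), flour (20 unused).
By complementary slackness, y = 0 for the non-binding constraints.
From A_Bᵀ y = c: 1·y_yeast + 6·y_labor = 24; 5·y_yeast + 3·y_labor = 52.5.
Solving: y_yeast = 9, y_labor = 2.5.
Shadow price of labor = 2.5.

2.5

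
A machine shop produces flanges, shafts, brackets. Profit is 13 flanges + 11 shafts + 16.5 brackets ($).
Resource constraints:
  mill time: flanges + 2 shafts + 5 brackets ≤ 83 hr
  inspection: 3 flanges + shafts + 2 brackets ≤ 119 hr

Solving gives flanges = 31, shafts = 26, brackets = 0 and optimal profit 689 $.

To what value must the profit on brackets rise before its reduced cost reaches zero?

26

Both mill time and inspection are binding at x*.
Dual feasibility on the basic columns requires 1·y_mill time + 3·y_inspection = 13, 2·y_mill time + 1·y_inspection = 11.
→ y_mill time = 4 and y_inspection = 3.
brackets enters the basis when its profit ≥ yᵀa₃ = 4·5 + 3·2 = 26.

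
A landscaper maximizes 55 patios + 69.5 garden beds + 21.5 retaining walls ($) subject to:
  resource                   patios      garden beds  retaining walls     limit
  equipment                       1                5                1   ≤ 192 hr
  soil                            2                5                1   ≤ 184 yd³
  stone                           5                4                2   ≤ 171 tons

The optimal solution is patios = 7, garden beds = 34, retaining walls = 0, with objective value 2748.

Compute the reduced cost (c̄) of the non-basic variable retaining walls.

-2

Check each constraint at x*: equipment 177/192 (slack 15); soil 184/184 (tight); stone 171/171 (tight).
Slack constraints have shadow price 0 (complementary slackness).
From A_Bᵀ y = c: 2·y_soil + 5·y_stone = 55; 5·y_soil + 4·y_stone = 69.5.
Solving: y_soil = 7.5, y_stone = 8.
Reduced cost of retaining walls: c₃ − yᵀa₃ = 21.5 − (7.5·1 + 8·2) = 21.5 − 23.5 = -2.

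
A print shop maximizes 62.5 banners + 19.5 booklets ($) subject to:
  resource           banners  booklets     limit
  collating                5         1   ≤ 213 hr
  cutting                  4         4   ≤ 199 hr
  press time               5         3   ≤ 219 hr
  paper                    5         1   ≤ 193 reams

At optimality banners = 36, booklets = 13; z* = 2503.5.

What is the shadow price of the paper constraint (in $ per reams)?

9

At the optimum: collating uses 193 of 213 (slack = 20); cutting uses 196 of 199 (slack = 3); press time uses 219 of 219 (binding); paper uses 193 of 193 (binding).
By complementary slackness, y = 0 for the non-binding constraints.
The binding rows give the dual system: 5·y_press time + 5·y_paper = 62.5 and 3·y_press time + 1·y_paper = 19.5.
This yields shadow prices y_press time = 3.5, y_paper = 9.
Shadow price of paper = 9.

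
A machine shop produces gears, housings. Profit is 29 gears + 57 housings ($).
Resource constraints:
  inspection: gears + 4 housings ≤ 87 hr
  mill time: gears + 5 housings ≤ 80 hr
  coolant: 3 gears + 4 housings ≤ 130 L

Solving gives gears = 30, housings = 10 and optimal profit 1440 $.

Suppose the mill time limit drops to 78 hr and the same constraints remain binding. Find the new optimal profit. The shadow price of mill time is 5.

1430

Δb = -2, so new z* = 1440 + (5)·(-2) = 1440 − 10 = 1430.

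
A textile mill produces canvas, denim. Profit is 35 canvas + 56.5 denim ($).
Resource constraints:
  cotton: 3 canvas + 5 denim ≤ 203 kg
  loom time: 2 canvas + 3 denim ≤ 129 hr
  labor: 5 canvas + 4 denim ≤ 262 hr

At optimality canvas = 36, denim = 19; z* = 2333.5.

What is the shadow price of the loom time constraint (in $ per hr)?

5.5

Check each constraint at x*: cotton 203/203 (tight); loom time 129/129 (tight); labor 256/262 (slack 6).
By complementary slackness, y = 0 for the non-binding constraint.
Dual feasibility on the basic columns requires 3·y_cotton + 2·y_loom time = 35, 5·y_cotton + 3·y_loom time = 56.5.
Solving: y_cotton = 8, y_loom time = 5.5.
Shadow price of loom time = 5.5.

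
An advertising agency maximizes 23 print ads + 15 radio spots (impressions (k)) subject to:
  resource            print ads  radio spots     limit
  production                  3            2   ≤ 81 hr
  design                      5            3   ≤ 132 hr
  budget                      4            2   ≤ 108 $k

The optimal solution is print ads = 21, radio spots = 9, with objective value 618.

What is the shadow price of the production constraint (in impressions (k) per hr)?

6

Binding: production and design. Non-binding: budget (6 unused).
Since budget is not tight, its dual is 0.
Dual feasibility on the basic columns requires 3·y_production + 5·y_design = 23, 2·y_production + 3·y_design = 15.
This yields shadow prices y_production = 6, y_design = 1.
Shadow price of production = 6.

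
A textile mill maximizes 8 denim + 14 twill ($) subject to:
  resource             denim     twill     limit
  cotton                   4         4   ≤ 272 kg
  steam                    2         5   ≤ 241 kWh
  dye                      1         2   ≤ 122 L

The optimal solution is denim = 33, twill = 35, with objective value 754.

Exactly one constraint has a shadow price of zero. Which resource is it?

dye

cotton: 272/272 (binding)
steam: 241/241 (binding)
dye: 103/122 (slack 19)
By complementary slackness, a constraint with positive slack has shadow price 0 → dye.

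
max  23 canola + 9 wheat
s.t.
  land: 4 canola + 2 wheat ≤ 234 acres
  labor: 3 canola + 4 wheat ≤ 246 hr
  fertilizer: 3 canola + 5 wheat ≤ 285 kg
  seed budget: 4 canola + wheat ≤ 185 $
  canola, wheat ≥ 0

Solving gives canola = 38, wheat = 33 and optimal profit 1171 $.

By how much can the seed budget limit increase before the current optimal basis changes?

20.8

Binding constraints: labor, seed budget. The basis is B = [[3,4],[4,1]] with det -13.
Per unit increase in seed budget, x* moves by d = (0.3077, -0.2308).
The basis stays optimal until land becomes binding; allowable increase = 20.8 $.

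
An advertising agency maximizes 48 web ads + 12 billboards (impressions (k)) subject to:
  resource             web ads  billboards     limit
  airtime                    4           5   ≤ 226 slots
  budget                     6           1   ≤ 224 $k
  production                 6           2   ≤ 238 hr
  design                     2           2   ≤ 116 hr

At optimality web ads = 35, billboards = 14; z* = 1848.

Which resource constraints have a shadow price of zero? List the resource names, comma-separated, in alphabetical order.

airtime: 210/226 (slack 16)
budget: 224/224 (binding)
production: 238/238 (binding)
design: 98/116 (slack 18)
By complementary slackness, a constraint with positive slack has shadow price 0 → airtime, design.

airtime, design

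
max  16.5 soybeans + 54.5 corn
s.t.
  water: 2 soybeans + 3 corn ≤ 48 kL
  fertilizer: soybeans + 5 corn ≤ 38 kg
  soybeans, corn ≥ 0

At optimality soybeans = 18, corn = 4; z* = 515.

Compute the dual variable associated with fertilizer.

At the optimum: water uses 48 of 48 (binding); fertilizer uses 38 of 38 (binding).
The binding rows give the dual system: 2·y_water + 1·y_fertilizer = 16.5 and 3·y_water + 5·y_fertilizer = 54.5.
Solving: y_water = 4, y_fertilizer = 8.5.
Shadow price of fertilizer = 8.5.

8.5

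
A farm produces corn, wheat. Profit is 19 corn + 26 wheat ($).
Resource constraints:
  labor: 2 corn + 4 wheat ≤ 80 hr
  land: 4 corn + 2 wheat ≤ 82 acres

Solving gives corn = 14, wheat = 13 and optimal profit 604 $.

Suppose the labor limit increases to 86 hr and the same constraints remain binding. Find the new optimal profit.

Both labor and land are binding at x*.
The binding rows give the dual system: 2·y_labor + 4·y_land = 19 and 4·y_labor + 2·y_land = 26.
This yields shadow prices y_labor = 5.5, y_land = 2.
Δz = y_labor·Δb = 5.5 × (6) = 33, so new z* = 604 + 33 = 637.

637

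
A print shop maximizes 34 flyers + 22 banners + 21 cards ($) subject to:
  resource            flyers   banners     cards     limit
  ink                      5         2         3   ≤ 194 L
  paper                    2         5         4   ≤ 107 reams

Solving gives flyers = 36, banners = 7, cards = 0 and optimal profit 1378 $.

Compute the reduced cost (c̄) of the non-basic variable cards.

-5

At the optimum: ink uses 194 of 194 (binding); paper uses 107 of 107 (binding).
Dual feasibility on the basic columns requires 5·y_ink + 2·y_paper = 34, 2·y_ink + 5·y_paper = 22.
Solving: y_ink = 6, y_paper = 2.
Reduced cost of cards: c₃ − yᵀa₃ = 21 − (6·3 + 2·4) = 21 − 26 = -5.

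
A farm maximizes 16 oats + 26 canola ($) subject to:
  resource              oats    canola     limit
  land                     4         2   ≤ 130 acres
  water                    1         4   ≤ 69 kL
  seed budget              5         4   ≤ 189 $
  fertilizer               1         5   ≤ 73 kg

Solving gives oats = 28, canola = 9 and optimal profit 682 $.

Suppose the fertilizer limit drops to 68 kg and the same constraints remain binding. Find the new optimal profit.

662

Check each constraint at x*: land 130/130 (tight); water 64/69 (slack 5); seed budget 176/189 (slack 13); fertilizer 73/73 (tight).
Since water, seed budget are not tight, their duals are 0.
From A_Bᵀ y = c: 4·y_land + 1·y_fertilizer = 16; 2·y_land + 5·y_fertilizer = 26.
→ y_land = 3 and y_fertilizer = 4.
Δz = y_fertilizer·Δb = 4 × (-5) = -20, so new z* = 682 − 20 = 662.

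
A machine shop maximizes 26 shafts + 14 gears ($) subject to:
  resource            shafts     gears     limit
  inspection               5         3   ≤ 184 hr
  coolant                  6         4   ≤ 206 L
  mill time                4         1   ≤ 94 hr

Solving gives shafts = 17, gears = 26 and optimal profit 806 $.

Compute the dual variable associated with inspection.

Binding: coolant and mill time. Non-binding: inspection (21 unused).
Since inspection is not tight, its dual is 0.
Dual feasibility on the basic columns requires 6·y_coolant + 4·y_mill time = 26, 4·y_coolant + 1·y_mill time = 14.
This yields shadow prices y_coolant = 3, y_mill time = 2.
Shadow price of inspection = 0.

0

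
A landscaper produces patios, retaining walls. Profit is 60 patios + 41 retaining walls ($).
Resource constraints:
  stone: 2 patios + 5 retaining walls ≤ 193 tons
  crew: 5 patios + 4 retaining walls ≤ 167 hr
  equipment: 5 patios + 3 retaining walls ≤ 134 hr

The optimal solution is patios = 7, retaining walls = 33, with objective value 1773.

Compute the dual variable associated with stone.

Binding: crew and equipment. Non-binding: stone (14 unused).
Since stone is not tight, its dual is 0.
The binding rows give the dual system: 5·y_crew + 5·y_equipment = 60 and 4·y_crew + 3·y_equipment = 41.
This yields shadow prices y_crew = 5, y_equipment = 7.
Shadow price of stone = 0.

0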